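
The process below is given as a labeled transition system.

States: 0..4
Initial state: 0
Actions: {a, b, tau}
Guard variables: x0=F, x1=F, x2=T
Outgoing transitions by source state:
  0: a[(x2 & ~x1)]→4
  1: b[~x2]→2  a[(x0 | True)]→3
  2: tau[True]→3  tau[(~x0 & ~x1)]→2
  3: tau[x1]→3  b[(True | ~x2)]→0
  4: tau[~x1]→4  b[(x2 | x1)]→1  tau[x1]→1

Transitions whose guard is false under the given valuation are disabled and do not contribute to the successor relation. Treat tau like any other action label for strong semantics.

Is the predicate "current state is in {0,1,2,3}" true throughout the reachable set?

Answer: INVARIANT VIOLATED at state 4

Working:
Allowed set {0,1,2,3}
Reachable = {0,1,3,4}
  0: ✓
  1: ✓
  3: ✓
  4: ✗ unsafe
counterexample path to 4: a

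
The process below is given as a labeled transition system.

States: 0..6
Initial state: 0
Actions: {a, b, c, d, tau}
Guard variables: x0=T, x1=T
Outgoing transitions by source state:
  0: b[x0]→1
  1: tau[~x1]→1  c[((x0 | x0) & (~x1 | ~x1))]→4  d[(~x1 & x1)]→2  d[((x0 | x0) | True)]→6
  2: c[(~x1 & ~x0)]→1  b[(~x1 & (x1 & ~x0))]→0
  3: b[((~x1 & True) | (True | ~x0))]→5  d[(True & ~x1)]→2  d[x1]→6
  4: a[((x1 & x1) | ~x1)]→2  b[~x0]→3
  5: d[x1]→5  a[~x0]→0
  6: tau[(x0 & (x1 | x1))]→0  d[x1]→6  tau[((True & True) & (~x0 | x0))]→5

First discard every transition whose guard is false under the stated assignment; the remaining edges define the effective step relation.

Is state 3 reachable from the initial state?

Guard filter leaves 9 enabled edge(s).
L0 = {0}
L1 = {1}  now seen {0,1}
L2 = {6}  now seen {0,1,6}
L3 = {5}  now seen {0,1,5,6}
Reachable = {0,1,5,6}

Answer: UNREACHABLE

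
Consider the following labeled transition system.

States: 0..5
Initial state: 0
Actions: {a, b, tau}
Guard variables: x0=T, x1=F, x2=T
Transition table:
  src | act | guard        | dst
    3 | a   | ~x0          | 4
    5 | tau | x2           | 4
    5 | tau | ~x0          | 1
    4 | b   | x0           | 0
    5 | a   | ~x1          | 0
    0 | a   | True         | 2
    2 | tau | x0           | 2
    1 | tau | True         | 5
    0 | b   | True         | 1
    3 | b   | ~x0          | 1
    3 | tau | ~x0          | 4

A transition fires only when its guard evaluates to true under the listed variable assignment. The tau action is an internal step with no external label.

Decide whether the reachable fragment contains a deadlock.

Answer: DEADLOCK-FREE

Working:
R = {0,1,2,4,5}
  0: a→2  b→1  [deg 2]
  1: tau→5  [deg 1]
  2: tau→2  [deg 1]
  4: b→0  [deg 1]
  5: a→0  tau→4  [deg 2]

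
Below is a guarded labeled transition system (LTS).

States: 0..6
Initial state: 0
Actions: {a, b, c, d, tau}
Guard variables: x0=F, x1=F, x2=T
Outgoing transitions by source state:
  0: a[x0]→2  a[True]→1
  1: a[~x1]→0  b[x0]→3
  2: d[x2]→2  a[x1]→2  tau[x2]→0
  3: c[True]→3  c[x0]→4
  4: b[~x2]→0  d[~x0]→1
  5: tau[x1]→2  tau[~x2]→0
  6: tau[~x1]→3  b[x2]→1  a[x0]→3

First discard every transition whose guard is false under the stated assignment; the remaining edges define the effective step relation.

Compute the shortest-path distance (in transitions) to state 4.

Layered search for 4:
  Layer 0: {0}
  Layer 1: {1}
4 never appears.

Answer: UNREACHABLE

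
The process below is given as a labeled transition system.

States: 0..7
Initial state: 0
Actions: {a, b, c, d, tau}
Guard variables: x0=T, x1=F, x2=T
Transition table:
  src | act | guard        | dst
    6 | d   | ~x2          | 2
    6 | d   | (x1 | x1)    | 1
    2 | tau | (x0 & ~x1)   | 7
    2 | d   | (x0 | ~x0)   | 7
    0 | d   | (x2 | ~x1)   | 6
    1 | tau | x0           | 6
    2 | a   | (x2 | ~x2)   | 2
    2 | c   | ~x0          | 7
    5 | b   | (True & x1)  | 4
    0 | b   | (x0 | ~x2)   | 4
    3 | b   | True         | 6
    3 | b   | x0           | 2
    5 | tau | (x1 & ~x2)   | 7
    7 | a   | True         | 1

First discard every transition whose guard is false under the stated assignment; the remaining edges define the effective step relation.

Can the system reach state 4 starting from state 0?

After dropping false guards: 9 live edges.
depth 0: {0}
depth 1: {4,6}  now seen {0,4,6}
R = {0,4,6}
witness 4: b

Answer: REACHABLE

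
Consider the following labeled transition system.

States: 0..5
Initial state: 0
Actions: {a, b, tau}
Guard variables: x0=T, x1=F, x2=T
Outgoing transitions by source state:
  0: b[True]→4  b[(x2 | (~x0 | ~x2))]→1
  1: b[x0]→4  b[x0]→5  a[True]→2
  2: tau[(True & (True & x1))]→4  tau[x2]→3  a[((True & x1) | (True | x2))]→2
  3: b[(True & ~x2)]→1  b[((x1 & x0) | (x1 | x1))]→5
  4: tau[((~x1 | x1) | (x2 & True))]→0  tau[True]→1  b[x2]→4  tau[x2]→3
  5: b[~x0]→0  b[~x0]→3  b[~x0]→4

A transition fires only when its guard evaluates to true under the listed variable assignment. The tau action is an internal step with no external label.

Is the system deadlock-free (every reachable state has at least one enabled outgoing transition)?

Answer: DEADLOCK at state 3

Trace:
R = {0,1,2,3,4,5}
  0: b→1  b→4  [deg 2]
  1: a→2  b→4  b→5  [deg 3]
  2: a→2  tau→3  [deg 2]
  3: ∅  [STUCK]
  4: b→4  tau→0  tau→1  tau→3  [deg 4]
  5: ∅  [STUCK]
Path to 3: b·tau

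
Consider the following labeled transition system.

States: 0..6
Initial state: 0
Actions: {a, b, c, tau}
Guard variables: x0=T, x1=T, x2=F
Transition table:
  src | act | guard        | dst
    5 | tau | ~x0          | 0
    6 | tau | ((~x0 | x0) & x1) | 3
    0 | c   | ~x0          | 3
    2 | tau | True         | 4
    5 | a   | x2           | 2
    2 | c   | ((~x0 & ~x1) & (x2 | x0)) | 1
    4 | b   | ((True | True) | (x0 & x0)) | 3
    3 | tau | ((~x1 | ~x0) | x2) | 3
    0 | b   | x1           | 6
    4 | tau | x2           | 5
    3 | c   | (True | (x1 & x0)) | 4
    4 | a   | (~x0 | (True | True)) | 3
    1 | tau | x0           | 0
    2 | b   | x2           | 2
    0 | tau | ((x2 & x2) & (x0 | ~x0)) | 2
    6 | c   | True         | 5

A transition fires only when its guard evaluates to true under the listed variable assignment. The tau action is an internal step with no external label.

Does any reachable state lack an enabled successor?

Reachable = {0,3,4,5,6}
  0: b→6  [1 out]
  3: c→4  [1 out]
  4: a→3  b→3  [2 out]
  5: ∅  [no exit]
  6: c→5  tau→3  [2 out]
witness 5: b·c

Answer: DEADLOCK at state 5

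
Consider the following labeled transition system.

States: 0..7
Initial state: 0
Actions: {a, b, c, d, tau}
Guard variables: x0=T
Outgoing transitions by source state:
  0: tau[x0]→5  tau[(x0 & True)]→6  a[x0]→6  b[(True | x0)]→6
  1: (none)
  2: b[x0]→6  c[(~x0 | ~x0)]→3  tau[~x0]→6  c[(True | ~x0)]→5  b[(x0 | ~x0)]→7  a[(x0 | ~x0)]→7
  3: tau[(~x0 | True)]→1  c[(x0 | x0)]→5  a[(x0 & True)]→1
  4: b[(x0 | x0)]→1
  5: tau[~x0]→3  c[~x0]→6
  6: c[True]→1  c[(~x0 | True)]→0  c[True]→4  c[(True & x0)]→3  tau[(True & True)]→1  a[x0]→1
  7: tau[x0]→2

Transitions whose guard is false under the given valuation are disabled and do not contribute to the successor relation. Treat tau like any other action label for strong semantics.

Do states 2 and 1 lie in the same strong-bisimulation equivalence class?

Compute ~ classes (split until stable):
  π0 = {{0,1,2,3,4,5,6,7}}
  π1 = {{0},{1,5},{2},{3,6},{4},{7}}
  π2 = {{0},{1,5},{2},{3},{4},{6},{7}}
Fixed point at round 3; 7 class(es).
[2]={2}  [1]={1,5}

Answer: NOT BISIMILAR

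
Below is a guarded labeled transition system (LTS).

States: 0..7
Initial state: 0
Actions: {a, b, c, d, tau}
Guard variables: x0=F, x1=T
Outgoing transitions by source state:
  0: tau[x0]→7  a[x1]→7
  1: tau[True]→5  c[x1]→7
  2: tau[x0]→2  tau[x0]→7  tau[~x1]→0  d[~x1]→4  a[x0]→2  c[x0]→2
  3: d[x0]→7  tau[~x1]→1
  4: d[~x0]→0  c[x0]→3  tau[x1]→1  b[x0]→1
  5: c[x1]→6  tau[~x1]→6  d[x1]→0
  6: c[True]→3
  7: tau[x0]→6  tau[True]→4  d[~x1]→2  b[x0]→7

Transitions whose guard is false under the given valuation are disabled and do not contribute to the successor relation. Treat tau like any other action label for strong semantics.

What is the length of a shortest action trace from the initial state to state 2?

Answer: UNREACHABLE

Working:
Layered search for 2:
  Layer 0: {0}
  Layer 1: {7}
  Layer 2: {4}
  Layer 3: {1}
  Layer 4: {5}
  Layer 5: {6}
  Layer 6: {3}
2 never appears.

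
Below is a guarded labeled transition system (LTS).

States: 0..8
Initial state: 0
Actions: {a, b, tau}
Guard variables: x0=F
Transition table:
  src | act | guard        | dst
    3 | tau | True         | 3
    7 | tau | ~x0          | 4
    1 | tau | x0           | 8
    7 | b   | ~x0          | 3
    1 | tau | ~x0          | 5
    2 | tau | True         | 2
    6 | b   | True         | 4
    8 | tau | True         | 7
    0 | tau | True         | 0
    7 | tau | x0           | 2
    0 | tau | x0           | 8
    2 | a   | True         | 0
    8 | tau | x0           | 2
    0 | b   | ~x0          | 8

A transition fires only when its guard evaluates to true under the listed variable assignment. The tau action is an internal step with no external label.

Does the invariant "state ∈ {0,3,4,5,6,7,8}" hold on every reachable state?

Answer: INVARIANT HOLDS

Trace:
Inv-set: {0,3,4,5,6,7,8}
R = {0,3,4,7,8}
  0: ✓
  3: ✓
  4: ✓
  7: ✓
  8: ✓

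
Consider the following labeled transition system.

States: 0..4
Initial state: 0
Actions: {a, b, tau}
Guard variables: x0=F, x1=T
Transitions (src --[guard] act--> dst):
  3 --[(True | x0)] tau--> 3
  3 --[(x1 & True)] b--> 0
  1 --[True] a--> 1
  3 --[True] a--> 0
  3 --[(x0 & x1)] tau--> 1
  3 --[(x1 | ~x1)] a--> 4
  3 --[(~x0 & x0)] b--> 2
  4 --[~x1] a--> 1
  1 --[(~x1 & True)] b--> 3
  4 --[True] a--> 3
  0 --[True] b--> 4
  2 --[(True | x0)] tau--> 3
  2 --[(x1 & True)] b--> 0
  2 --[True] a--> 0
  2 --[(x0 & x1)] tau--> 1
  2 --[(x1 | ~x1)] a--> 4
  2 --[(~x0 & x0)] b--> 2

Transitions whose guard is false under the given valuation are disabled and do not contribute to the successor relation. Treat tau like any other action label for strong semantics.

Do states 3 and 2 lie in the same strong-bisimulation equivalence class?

Answer: BISIMILAR

Trace:
Compute ~ classes (split until stable):
  round 0: {{0,1,2,3,4}}
  round 1: {{0},{1,4},{2,3}}
  round 2: {{0},{1},{2,3},{4}}
Fixed point at round 3; 4 class(es).
3∈{2,3}, 2∈{2,3}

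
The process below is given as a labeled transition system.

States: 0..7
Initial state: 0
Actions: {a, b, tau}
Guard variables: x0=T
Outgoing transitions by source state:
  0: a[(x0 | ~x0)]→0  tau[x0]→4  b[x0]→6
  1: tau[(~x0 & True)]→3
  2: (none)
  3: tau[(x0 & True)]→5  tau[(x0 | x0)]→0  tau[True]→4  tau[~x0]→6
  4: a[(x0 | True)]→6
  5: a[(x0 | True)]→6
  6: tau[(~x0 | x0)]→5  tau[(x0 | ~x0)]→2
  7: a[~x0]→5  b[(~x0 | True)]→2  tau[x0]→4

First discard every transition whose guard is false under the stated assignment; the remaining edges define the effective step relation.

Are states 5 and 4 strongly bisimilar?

Refine partition for ~:
  round 0: {{0,1,2,3,4,5,6,7}}
  round 1: {{0},{1,2},{3,6},{4,5},{7}}
  round 2: {{0},{1,2},{3},{4,5},{6},{7}}
6 equivalence class(es) (converged in 3)
[5]={4,5}  [4]={4,5}

Answer: BISIMILAR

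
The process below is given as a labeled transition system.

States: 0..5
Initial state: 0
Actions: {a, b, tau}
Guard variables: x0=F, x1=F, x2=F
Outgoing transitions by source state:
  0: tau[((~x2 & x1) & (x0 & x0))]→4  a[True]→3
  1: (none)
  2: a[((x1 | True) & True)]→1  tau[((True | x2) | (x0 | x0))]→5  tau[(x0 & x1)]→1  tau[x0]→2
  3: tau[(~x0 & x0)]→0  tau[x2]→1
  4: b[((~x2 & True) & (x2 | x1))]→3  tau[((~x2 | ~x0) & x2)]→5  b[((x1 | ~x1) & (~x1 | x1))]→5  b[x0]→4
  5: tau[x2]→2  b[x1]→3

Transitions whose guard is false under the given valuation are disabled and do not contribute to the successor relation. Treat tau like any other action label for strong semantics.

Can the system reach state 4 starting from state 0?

Answer: UNREACHABLE

Analysis:
After dropping false guards: 4 live edges.
depth 0: {0}
depth 1: {3}  total {0,3}
Reach set: {0,3}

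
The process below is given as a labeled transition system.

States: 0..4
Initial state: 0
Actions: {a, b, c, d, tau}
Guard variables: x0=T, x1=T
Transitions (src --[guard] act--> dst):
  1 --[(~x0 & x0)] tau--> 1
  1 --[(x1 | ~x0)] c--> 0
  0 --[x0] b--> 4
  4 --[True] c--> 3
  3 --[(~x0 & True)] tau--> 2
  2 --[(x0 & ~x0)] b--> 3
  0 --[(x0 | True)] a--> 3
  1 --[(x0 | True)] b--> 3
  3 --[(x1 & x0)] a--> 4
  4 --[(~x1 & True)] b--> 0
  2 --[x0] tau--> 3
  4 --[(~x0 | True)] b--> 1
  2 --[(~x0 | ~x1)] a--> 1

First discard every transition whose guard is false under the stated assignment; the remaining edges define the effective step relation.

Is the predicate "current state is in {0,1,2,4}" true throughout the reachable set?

Inv-set: {0,1,2,4}
Reach set: {0,1,3,4}
  0: ok
  1: ok
  3: VIOLATES
  4: ok
counterexample path to 3: a

Answer: INVARIANT VIOLATED at state 3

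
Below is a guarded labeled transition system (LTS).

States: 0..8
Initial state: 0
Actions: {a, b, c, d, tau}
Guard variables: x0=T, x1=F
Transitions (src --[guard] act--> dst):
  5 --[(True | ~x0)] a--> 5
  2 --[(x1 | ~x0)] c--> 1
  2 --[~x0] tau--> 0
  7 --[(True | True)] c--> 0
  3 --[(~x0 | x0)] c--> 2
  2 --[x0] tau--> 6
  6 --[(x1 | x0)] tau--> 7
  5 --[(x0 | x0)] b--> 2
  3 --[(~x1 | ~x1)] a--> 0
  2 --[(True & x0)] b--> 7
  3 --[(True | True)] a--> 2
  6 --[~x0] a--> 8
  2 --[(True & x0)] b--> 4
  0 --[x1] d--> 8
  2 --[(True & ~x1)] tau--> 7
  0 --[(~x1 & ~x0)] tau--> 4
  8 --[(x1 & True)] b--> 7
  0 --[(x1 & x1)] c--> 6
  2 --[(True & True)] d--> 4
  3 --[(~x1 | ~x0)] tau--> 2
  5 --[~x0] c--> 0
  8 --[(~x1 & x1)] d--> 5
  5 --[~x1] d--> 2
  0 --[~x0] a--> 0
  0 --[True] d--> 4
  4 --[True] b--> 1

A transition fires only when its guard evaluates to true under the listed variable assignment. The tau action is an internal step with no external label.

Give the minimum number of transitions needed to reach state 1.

Answer: 2

Analysis:
Breadth-first toward 1:
  Layer 0: {0}
  Layer 1: {4}
  Layer 2: {1}
first hit 1 at d=2 via d·b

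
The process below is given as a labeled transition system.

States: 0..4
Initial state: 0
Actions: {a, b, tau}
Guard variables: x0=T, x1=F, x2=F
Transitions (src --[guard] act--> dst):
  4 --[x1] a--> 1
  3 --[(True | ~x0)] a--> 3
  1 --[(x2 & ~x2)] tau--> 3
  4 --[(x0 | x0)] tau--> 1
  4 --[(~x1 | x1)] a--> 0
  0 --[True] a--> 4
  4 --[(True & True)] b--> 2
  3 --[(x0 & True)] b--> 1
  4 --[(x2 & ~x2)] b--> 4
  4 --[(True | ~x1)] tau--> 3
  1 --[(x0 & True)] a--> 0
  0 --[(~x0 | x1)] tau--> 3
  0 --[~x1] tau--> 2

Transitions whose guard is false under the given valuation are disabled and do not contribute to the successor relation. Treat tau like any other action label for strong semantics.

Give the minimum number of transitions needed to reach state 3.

BFS to 3:
  depth 0: {0}
  depth 1: {2,4}
  depth 2: {1,3}
first hit 3 at d=2 via a·tau

Answer: 2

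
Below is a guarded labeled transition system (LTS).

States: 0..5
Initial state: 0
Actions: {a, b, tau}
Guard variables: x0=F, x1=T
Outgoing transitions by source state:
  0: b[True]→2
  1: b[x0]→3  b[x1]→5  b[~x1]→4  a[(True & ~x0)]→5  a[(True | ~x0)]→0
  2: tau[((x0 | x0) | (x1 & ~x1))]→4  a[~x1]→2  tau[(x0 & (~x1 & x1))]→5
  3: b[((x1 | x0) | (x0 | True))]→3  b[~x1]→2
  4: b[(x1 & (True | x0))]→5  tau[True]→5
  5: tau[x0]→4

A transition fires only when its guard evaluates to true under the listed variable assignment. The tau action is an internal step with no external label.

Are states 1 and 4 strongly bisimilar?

Compute ~ classes (split until stable):
  π0 = {{0,1,2,3,4,5}}
  π1 = {{0,3},{1},{2,5},{4}}
  π2 = {{0},{1},{2,5},{3},{4}}
Fixed point at round 3; 5 class(es).
1∈{1}, 4∈{4}

Answer: NOT BISIMILAR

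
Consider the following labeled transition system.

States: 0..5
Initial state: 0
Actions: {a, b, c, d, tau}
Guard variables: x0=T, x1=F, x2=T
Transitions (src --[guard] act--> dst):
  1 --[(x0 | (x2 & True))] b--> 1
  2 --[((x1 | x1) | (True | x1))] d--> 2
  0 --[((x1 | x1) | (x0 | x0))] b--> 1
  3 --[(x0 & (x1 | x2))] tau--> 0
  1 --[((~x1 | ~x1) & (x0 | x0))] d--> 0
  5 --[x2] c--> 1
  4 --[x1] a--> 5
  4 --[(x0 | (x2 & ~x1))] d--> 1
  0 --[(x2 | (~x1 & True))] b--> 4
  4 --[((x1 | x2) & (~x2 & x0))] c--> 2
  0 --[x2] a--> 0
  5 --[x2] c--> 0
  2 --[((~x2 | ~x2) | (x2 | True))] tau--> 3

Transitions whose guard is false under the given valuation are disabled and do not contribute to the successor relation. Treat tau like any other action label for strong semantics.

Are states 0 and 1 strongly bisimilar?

Compute ~ classes (split until stable):
  π0 = {{0,1,2,3,4,5}}
  π1 = {{0},{1},{2},{3},{4},{5}}
6 equivalence class(es) (converged in 2)
[0]={0}  [1]={1}

Answer: NOT BISIMILAR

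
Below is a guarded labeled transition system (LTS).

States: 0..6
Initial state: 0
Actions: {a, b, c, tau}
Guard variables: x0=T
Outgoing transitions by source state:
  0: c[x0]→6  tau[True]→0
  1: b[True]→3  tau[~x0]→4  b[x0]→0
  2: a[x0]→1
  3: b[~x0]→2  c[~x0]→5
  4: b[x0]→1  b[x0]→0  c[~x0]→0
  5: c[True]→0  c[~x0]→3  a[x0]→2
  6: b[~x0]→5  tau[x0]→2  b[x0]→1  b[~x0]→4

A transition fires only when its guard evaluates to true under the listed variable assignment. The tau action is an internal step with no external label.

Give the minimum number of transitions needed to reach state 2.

BFS to 2:
  L0 = {0}
  L1 = {6}
  L2 = {1,2}
depth(2)=2, e.g. c·tau

Answer: 2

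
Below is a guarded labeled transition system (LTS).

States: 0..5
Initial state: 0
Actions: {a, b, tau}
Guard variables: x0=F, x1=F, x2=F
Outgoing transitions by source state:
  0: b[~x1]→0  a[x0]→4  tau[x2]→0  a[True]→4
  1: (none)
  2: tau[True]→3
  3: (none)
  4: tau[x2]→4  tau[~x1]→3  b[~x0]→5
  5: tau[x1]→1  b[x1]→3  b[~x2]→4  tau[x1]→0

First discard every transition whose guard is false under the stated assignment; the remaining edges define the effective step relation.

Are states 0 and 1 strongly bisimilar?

Answer: NOT BISIMILAR

Working:
Compute ~ classes (split until stable):
  round 0: {{0,1,2,3,4,5}}
  round 1: {{0},{1,3},{2},{4},{5}}
Fixed point at round 2; 5 class(es).
[0]={0}  [1]={1,3}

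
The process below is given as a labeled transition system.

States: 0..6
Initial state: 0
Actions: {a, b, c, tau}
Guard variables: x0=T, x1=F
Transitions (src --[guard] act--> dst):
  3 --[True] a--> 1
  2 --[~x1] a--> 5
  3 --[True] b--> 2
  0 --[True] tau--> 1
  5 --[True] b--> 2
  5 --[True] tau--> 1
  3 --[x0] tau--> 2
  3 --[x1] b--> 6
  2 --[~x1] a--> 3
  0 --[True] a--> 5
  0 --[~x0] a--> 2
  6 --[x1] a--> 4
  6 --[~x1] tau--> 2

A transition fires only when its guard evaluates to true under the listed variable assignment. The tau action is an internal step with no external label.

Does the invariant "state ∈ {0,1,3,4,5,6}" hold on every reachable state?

Answer: INVARIANT VIOLATED at state 2

Analysis:
Safe = {0,1,3,4,5,6}
R = {0,1,2,3,5}
  0: ✓
  1: ✓
  2: VIOLATES
  3: ✓
  5: ✓
counterexample path to 2: a·b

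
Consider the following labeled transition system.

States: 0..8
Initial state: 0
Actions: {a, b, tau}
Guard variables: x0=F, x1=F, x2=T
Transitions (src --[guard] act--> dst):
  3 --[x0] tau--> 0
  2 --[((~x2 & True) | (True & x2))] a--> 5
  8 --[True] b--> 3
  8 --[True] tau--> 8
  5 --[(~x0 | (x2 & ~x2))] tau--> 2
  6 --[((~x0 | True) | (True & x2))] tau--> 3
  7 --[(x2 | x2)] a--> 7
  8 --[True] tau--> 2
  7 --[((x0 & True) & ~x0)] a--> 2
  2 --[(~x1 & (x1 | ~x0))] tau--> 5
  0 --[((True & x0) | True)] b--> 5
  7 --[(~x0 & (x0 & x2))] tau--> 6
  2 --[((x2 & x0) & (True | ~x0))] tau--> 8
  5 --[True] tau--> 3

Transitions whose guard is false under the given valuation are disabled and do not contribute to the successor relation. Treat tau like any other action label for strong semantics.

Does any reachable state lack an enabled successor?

Answer: DEADLOCK at state 3

Working:
Reachable = {0,2,3,5}
  0: b→5  [1 out]
  2: a→5  tau→5  [2 out]
  3: ∅  [no exit]
  5: tau→2  tau→3  [2 out]
trace reaching 3: b·tau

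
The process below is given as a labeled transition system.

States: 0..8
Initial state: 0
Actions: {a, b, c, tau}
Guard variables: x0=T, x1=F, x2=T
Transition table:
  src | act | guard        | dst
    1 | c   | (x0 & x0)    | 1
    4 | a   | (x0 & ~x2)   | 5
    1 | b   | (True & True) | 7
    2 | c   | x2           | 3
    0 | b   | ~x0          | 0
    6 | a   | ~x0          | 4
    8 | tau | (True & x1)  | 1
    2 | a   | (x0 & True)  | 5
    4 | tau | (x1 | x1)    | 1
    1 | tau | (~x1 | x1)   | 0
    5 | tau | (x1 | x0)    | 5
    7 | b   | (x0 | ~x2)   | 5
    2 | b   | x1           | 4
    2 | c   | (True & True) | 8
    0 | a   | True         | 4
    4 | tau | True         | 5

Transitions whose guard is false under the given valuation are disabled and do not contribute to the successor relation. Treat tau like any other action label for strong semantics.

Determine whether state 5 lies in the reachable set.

Answer: REACHABLE

Trace:
10 transition(s) survive guard evaluation.
Layer 0: {0}
Layer 1: {4}  total {0,4}
Layer 2: {5}  total {0,4,5}
Reachable = {0,4,5}
Path to 5: a·tau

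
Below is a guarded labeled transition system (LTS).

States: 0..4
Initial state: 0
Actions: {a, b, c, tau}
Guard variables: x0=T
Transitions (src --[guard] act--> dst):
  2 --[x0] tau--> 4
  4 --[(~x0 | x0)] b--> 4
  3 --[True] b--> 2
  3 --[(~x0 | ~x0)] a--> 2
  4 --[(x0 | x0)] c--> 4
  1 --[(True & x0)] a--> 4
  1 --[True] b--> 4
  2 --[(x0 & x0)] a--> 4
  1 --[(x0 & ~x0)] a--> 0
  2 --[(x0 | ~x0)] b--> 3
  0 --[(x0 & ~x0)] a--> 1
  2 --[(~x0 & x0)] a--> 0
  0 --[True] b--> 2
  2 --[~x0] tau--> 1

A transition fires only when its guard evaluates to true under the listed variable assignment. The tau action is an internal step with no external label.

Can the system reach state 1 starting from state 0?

After dropping false guards: 9 live edges.
Layer 0: {0}
Layer 1: {2}  total {0,2}
Layer 2: {3,4}  total {0,2,3,4}
Reach set: {0,2,3,4}

Answer: UNREACHABLE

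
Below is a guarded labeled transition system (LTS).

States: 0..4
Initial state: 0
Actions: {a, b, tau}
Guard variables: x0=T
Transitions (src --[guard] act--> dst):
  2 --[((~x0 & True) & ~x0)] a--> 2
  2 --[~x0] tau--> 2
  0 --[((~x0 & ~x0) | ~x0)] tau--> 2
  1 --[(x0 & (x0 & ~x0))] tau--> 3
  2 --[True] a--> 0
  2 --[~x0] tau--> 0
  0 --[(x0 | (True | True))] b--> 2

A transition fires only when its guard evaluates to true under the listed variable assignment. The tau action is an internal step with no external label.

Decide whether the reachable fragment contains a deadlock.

Answer: DEADLOCK-FREE

Trace:
R = {0,2}
  0: b→2  [deg 1]
  2: a→0  [deg 1]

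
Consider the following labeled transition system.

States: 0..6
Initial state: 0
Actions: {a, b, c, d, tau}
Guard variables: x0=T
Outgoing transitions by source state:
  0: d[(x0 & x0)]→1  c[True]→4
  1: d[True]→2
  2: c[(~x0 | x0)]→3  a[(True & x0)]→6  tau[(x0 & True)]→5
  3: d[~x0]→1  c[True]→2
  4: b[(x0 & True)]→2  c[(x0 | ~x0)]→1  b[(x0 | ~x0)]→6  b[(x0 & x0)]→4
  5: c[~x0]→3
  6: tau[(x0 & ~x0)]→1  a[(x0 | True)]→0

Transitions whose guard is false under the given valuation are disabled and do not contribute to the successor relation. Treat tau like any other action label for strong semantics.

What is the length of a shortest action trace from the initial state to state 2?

Breadth-first toward 2:
  L0 = {0}
  L1 = {1,4}
  L2 = {2,6}
depth(2)=2, e.g. c·b

Answer: 2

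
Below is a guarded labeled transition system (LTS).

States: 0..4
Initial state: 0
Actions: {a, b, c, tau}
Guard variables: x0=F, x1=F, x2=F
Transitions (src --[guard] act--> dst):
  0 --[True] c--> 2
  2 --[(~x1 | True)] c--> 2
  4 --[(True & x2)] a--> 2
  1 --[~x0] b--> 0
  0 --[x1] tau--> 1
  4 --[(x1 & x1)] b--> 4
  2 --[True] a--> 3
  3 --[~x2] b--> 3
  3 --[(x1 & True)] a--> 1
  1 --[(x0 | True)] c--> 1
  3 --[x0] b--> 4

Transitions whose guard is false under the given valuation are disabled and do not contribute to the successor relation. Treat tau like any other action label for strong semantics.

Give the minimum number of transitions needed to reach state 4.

Answer: UNREACHABLE

Analysis:
Layered search for 4:
  depth 0: {0}
  depth 1: {2}
  depth 2: {3}
4 never appears.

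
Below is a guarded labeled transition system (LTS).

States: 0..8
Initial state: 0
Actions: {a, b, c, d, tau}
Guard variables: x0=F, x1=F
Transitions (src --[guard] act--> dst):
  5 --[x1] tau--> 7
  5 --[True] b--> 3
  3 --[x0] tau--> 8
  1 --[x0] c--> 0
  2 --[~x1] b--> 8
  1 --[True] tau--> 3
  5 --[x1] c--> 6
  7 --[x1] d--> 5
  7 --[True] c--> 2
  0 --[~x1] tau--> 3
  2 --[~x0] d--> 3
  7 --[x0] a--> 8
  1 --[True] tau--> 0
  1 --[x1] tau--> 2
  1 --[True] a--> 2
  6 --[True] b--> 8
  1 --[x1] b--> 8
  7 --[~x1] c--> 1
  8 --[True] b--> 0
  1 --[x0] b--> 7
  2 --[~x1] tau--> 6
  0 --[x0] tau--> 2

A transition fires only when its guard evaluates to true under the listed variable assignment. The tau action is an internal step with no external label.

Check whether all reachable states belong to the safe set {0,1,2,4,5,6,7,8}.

Inv-set: {0,1,2,4,5,6,7,8}
R = {0,3}
  0: ✓
  3: outside
counterexample path to 3: tau

Answer: INVARIANT VIOLATED at state 3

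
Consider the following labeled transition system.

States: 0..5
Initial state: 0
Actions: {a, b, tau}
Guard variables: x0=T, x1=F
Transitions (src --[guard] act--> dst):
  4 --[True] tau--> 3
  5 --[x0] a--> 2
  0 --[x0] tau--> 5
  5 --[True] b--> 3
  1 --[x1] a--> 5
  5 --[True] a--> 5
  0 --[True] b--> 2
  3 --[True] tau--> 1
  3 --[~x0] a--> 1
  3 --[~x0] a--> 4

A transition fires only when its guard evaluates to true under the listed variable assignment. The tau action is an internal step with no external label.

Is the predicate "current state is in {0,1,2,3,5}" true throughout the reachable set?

Answer: INVARIANT HOLDS

Working:
Allowed set {0,1,2,3,5}
Reach set: {0,1,2,3,5}
  0: ✓
  1: ✓
  2: ✓
  3: ✓
  5: ✓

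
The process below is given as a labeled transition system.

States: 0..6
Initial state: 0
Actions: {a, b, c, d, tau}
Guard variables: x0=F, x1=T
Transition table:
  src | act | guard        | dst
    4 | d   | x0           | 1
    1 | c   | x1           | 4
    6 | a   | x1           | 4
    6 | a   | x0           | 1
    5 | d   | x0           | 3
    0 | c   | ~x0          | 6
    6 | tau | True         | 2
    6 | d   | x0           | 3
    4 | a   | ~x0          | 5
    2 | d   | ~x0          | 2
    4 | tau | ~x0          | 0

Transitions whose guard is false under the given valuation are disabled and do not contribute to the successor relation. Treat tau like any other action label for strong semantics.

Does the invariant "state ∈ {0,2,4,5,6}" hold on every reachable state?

Safe = {0,2,4,5,6}
Reachable = {0,2,4,5,6}
  0: ✓
  2: ✓
  4: ✓
  5: ✓
  6: ✓

Answer: INVARIANT HOLDS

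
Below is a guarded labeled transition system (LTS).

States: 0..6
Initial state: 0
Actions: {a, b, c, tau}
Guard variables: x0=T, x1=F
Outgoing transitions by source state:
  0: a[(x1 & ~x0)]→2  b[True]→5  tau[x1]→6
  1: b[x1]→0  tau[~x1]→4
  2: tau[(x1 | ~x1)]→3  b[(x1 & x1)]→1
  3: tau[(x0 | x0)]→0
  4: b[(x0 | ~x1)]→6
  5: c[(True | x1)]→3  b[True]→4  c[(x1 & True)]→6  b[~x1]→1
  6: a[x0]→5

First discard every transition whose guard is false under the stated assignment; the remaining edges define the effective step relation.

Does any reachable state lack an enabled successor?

Reach set: {0,1,3,4,5,6}
  0: b→5  [1 exit(s)]
  1: tau→4  [1 exit(s)]
  3: tau→0  [1 exit(s)]
  4: b→6  [1 exit(s)]
  5: b→1  b→4  c→3  [3 exit(s)]
  6: a→5  [1 exit(s)]

Answer: DEADLOCK-FREE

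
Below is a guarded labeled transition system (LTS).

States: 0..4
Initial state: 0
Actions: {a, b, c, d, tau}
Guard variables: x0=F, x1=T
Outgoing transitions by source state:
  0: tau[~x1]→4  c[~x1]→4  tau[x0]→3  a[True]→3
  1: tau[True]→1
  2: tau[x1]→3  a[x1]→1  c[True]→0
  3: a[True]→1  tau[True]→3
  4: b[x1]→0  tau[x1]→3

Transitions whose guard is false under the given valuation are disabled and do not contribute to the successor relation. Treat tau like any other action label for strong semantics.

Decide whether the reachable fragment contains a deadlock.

Reachable = {0,1,3}
  0: a→3  [1 exit(s)]
  1: tau→1  [1 exit(s)]
  3: a→1  tau→3  [2 exit(s)]

Answer: DEADLOCK-FREE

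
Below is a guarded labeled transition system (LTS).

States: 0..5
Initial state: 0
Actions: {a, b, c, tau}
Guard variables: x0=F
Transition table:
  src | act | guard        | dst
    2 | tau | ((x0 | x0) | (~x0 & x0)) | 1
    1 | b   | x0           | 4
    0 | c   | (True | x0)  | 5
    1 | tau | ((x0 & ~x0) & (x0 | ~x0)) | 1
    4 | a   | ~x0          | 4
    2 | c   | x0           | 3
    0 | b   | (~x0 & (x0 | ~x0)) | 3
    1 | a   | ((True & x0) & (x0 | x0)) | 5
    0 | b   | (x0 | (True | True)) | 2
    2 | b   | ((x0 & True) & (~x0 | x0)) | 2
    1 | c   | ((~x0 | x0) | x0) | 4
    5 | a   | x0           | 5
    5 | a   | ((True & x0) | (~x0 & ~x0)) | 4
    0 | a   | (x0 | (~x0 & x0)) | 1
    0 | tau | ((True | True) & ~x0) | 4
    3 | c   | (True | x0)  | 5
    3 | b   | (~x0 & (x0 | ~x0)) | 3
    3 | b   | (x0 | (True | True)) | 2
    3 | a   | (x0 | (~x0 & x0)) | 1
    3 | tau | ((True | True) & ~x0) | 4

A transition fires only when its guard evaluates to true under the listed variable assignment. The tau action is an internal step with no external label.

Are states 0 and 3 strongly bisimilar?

Answer: BISIMILAR

Working:
Refine partition for ~:
  P[0] = {{0,1,2,3,4,5}}
  P[1] = {{0,3},{1},{2},{4,5}}
Fixed point at round 2; 4 class(es).
[0]={0,3}  [3]={0,3}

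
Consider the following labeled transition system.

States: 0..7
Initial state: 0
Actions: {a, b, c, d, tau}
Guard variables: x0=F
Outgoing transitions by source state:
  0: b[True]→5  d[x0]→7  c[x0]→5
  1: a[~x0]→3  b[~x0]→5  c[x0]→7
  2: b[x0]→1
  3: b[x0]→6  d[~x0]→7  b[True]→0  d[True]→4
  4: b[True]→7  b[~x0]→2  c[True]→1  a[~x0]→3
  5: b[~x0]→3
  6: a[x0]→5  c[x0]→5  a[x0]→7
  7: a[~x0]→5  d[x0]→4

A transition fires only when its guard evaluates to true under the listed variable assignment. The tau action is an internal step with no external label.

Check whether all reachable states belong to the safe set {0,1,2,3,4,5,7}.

Answer: INVARIANT HOLDS

Analysis:
Allowed set {0,1,2,3,4,5,7}
Reachable = {0,1,2,3,4,5,7}
  0: safe
  1: safe
  2: safe
  3: safe
  4: safe
  5: safe
  7: safe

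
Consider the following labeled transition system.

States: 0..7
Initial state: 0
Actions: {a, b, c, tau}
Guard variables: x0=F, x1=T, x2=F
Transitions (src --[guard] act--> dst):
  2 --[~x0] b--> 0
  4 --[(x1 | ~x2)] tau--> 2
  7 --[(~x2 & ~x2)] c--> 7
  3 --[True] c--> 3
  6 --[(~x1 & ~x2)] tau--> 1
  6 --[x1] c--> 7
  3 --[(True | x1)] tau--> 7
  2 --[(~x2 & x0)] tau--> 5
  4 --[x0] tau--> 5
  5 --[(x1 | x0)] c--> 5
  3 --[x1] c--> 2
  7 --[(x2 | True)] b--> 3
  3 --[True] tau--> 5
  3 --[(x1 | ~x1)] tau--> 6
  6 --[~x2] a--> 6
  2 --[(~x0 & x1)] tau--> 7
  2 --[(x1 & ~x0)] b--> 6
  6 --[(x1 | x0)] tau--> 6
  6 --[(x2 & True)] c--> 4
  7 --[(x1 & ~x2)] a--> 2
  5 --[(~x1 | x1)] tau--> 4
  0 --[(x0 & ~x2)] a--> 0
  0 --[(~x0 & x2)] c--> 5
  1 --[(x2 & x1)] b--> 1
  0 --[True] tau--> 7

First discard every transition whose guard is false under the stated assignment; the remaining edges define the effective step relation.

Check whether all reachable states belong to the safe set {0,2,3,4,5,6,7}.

Safe = {0,2,3,4,5,6,7}
Reachable = {0,2,3,4,5,6,7}
  0: safe
  2: safe
  3: safe
  4: safe
  5: safe
  6: safe
  7: safe

Answer: INVARIANT HOLDS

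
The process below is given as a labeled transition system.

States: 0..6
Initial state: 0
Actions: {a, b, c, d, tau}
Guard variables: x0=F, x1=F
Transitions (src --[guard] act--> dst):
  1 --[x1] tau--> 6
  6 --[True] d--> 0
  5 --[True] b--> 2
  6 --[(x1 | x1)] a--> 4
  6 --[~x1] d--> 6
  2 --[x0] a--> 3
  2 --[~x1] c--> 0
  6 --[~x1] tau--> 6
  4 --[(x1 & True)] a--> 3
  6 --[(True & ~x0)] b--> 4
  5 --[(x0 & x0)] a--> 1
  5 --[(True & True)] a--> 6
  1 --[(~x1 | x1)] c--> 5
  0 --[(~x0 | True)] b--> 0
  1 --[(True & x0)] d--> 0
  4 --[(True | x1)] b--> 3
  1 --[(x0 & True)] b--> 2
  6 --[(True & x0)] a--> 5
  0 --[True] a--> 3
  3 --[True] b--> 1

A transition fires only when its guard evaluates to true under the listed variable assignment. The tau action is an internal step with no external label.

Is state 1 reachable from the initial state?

After dropping false guards: 12 live edges.
L0 = {0}
L1 = {3}  cumulative {0,3}
L2 = {1}  cumulative {0,1,3}
L3 = {5}  cumulative {0,1,3,5}
L4 = {2,6}  cumulative {0,1,2,3,5,6}
L5 = {4}  cumulative {0,1,2,3,4,5,6}
Reachable = {0,1,2,3,4,5,6}
witness 1: a·b

Answer: REACHABLE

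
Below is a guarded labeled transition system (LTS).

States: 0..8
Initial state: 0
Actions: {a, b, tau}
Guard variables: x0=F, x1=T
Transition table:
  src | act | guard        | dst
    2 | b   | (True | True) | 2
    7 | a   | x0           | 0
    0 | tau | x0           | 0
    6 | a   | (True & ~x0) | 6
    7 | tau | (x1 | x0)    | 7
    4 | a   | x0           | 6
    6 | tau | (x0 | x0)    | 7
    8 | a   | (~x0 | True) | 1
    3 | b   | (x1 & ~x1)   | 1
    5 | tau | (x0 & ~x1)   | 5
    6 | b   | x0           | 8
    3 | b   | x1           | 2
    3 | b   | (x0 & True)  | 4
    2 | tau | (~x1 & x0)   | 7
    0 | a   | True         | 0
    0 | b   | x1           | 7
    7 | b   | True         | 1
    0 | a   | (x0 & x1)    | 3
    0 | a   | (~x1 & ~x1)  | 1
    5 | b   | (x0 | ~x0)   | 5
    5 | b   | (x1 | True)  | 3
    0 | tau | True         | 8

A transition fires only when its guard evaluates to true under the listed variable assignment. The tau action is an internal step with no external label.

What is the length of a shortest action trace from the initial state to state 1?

Layered search for 1:
  Layer 0: {0}
  Layer 1: {7,8}
  Layer 2: {1}
1 enters at depth 2; path b·b

Answer: 2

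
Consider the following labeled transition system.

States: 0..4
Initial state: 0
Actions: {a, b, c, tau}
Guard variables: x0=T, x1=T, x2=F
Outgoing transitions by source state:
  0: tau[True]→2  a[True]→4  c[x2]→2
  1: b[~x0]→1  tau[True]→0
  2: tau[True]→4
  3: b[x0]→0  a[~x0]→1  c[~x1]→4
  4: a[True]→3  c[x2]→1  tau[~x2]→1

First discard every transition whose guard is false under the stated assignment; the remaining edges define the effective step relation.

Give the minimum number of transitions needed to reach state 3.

Answer: 2

Analysis:
Breadth-first toward 3:
  L0 = {0}
  L1 = {2,4}
  L2 = {1,3}
first hit 3 at d=2 via a·a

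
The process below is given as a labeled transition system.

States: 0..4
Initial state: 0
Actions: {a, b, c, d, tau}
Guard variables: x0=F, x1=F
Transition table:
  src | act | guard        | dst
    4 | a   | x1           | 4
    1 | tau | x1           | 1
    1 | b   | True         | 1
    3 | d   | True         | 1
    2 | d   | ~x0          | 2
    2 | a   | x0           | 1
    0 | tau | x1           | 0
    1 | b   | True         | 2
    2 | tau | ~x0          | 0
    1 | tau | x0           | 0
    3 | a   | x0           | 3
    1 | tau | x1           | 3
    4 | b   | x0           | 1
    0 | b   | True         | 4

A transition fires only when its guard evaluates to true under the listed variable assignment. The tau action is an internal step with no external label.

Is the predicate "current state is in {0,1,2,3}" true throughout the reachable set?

Answer: INVARIANT VIOLATED at state 4

Trace:
Safe = {0,1,2,3}
Reach set: {0,4}
  0: ✓
  4: VIOLATES
reach 4 via b — violates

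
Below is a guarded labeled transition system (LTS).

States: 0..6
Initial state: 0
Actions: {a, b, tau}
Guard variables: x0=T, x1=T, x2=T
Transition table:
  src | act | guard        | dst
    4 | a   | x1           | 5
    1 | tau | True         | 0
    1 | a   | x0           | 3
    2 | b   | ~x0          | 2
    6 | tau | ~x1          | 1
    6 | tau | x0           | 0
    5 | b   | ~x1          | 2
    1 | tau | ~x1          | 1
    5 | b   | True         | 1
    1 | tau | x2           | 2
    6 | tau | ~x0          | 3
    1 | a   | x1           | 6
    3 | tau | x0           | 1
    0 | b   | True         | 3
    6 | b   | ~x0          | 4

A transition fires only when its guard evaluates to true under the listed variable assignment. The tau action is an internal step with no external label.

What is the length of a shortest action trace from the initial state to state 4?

Layered search for 4:
  L0 = {0}
  L1 = {3}
  L2 = {1}
  L3 = {2,6}
4 never appears.

Answer: UNREACHABLE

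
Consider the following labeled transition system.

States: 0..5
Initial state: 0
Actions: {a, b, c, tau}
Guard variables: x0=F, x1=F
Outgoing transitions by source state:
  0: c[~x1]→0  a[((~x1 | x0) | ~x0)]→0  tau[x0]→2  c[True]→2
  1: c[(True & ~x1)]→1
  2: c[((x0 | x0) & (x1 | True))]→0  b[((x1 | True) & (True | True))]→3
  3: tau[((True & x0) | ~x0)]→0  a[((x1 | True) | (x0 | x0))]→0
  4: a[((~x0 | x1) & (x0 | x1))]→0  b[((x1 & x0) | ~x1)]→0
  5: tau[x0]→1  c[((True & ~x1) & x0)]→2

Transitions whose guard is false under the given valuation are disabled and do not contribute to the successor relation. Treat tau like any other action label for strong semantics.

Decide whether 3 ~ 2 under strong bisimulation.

Bisimulation quotient by refinement:
  round 0: {{0,1,2,3,4,5}}
  round 1: {{0},{1},{2,4},{3},{5}}
  round 2: {{0},{1},{2},{3},{4},{5}}
Fixed point at round 3; 6 class(es).
3∈{3}, 2∈{2}

Answer: NOT BISIMILAR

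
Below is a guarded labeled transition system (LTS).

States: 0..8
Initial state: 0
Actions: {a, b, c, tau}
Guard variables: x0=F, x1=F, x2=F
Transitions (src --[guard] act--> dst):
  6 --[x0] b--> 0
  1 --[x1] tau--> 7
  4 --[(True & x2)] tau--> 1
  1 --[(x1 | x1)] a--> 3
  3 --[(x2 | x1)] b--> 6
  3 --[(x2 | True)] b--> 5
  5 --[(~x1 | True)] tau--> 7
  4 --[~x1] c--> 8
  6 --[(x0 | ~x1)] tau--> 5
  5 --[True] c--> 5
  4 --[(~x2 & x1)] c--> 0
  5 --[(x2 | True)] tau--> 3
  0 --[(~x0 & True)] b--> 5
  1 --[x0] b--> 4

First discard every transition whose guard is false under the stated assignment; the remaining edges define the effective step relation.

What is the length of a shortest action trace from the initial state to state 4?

Answer: UNREACHABLE

Analysis:
Layered search for 4:
  Layer 0: {0}
  Layer 1: {5}
  Layer 2: {3,7}
4 never appears.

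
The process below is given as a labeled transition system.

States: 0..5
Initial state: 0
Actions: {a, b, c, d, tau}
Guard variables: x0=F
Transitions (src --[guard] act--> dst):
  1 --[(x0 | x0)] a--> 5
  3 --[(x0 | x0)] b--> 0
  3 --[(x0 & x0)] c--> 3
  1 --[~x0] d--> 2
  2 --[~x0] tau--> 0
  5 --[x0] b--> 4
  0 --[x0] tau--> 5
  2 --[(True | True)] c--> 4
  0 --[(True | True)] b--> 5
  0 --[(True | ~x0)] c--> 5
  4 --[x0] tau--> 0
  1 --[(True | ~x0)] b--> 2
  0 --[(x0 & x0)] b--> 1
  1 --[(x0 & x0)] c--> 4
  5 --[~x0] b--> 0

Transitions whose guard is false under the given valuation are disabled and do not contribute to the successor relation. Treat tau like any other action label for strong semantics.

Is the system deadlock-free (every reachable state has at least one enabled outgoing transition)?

Answer: DEADLOCK-FREE

Analysis:
Reachable = {0,5}
  0: b→5  c→5  [2 out]
  5: b→0  [1 out]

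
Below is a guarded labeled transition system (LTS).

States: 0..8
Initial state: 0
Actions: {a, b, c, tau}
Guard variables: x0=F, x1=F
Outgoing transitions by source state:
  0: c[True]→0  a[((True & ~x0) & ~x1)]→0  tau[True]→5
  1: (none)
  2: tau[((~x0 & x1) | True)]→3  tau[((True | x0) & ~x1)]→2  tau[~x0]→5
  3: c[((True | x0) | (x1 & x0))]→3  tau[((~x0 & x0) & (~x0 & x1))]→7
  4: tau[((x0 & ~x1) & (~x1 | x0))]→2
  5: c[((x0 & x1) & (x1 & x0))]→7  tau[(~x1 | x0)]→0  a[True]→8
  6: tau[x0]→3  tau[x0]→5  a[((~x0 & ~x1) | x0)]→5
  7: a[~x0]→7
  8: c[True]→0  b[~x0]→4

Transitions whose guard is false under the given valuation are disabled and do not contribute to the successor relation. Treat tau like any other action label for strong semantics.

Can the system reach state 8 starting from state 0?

13 transition(s) survive guard evaluation.
depth 0: {0}
depth 1: {5}  now seen {0,5}
depth 2: {8}  now seen {0,5,8}
depth 3: {4}  now seen {0,4,5,8}
Reach set: {0,4,5,8}
witness 8: tau·a

Answer: REACHABLE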